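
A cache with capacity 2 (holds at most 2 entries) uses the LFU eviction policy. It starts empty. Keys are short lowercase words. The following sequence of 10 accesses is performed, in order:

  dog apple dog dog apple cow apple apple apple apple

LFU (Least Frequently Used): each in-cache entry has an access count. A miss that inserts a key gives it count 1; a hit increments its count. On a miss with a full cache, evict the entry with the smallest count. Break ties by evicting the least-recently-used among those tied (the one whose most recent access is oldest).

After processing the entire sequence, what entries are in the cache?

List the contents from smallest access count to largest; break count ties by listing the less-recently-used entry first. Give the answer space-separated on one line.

LFU simulation (capacity=2):
  1. access dog: MISS. Cache: [dog(c=1)]
  2. access apple: MISS. Cache: [dog(c=1) apple(c=1)]
  3. access dog: HIT, count now 2. Cache: [apple(c=1) dog(c=2)]
  4. access dog: HIT, count now 3. Cache: [apple(c=1) dog(c=3)]
  5. access apple: HIT, count now 2. Cache: [apple(c=2) dog(c=3)]
  6. access cow: MISS, evict apple(c=2). Cache: [cow(c=1) dog(c=3)]
  7. access apple: MISS, evict cow(c=1). Cache: [apple(c=1) dog(c=3)]
  8. access apple: HIT, count now 2. Cache: [apple(c=2) dog(c=3)]
  9. access apple: HIT, count now 3. Cache: [dog(c=3) apple(c=3)]
  10. access apple: HIT, count now 4. Cache: [dog(c=3) apple(c=4)]
Total: 6 hits, 4 misses, 2 evictions

Answer: dog apple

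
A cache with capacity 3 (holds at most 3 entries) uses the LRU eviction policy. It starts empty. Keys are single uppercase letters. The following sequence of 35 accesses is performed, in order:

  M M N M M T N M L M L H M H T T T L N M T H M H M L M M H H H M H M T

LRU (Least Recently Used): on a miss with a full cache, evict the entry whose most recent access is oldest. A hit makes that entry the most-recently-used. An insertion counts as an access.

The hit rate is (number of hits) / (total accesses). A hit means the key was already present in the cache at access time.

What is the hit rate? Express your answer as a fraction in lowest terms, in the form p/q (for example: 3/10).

LRU simulation (capacity=3):
  1. access M: MISS. Cache (LRU->MRU): [M]
  2. access M: HIT. Cache (LRU->MRU): [M]
  3. access N: MISS. Cache (LRU->MRU): [M N]
  4. access M: HIT. Cache (LRU->MRU): [N M]
  5. access M: HIT. Cache (LRU->MRU): [N M]
  6. access T: MISS. Cache (LRU->MRU): [N M T]
  7. access N: HIT. Cache (LRU->MRU): [M T N]
  8. access M: HIT. Cache (LRU->MRU): [T N M]
  9. access L: MISS, evict T. Cache (LRU->MRU): [N M L]
  10. access M: HIT. Cache (LRU->MRU): [N L M]
  11. access L: HIT. Cache (LRU->MRU): [N M L]
  12. access H: MISS, evict N. Cache (LRU->MRU): [M L H]
  13. access M: HIT. Cache (LRU->MRU): [L H M]
  14. access H: HIT. Cache (LRU->MRU): [L M H]
  15. access T: MISS, evict L. Cache (LRU->MRU): [M H T]
  16. access T: HIT. Cache (LRU->MRU): [M H T]
  17. access T: HIT. Cache (LRU->MRU): [M H T]
  18. access L: MISS, evict M. Cache (LRU->MRU): [H T L]
  19. access N: MISS, evict H. Cache (LRU->MRU): [T L N]
  20. access M: MISS, evict T. Cache (LRU->MRU): [L N M]
  21. access T: MISS, evict L. Cache (LRU->MRU): [N M T]
  22. access H: MISS, evict N. Cache (LRU->MRU): [M T H]
  23. access M: HIT. Cache (LRU->MRU): [T H M]
  24. access H: HIT. Cache (LRU->MRU): [T M H]
  25. access M: HIT. Cache (LRU->MRU): [T H M]
  26. access L: MISS, evict T. Cache (LRU->MRU): [H M L]
  27. access M: HIT. Cache (LRU->MRU): [H L M]
  28. access M: HIT. Cache (LRU->MRU): [H L M]
  29. access H: HIT. Cache (LRU->MRU): [L M H]
  30. access H: HIT. Cache (LRU->MRU): [L M H]
  31. access H: HIT. Cache (LRU->MRU): [L M H]
  32. access M: HIT. Cache (LRU->MRU): [L H M]
  33. access H: HIT. Cache (LRU->MRU): [L M H]
  34. access M: HIT. Cache (LRU->MRU): [L H M]
  35. access T: MISS, evict L. Cache (LRU->MRU): [H M T]
Total: 22 hits, 13 misses, 10 evictions

Hit rate = 22/35

Answer: 22/35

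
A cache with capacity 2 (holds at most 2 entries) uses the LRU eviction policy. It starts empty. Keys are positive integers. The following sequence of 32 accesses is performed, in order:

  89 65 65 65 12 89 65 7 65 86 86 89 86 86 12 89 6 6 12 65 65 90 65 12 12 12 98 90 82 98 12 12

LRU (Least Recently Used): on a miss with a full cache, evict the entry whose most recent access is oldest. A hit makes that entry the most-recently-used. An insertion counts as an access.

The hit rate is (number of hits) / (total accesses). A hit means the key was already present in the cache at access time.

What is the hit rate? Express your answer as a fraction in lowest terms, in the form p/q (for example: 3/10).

Answer: 3/8

Derivation:
LRU simulation (capacity=2):
  1. access 89: MISS. Cache (LRU->MRU): [89]
  2. access 65: MISS. Cache (LRU->MRU): [89 65]
  3. access 65: HIT. Cache (LRU->MRU): [89 65]
  4. access 65: HIT. Cache (LRU->MRU): [89 65]
  5. access 12: MISS, evict 89. Cache (LRU->MRU): [65 12]
  6. access 89: MISS, evict 65. Cache (LRU->MRU): [12 89]
  7. access 65: MISS, evict 12. Cache (LRU->MRU): [89 65]
  8. access 7: MISS, evict 89. Cache (LRU->MRU): [65 7]
  9. access 65: HIT. Cache (LRU->MRU): [7 65]
  10. access 86: MISS, evict 7. Cache (LRU->MRU): [65 86]
  11. access 86: HIT. Cache (LRU->MRU): [65 86]
  12. access 89: MISS, evict 65. Cache (LRU->MRU): [86 89]
  13. access 86: HIT. Cache (LRU->MRU): [89 86]
  14. access 86: HIT. Cache (LRU->MRU): [89 86]
  15. access 12: MISS, evict 89. Cache (LRU->MRU): [86 12]
  16. access 89: MISS, evict 86. Cache (LRU->MRU): [12 89]
  17. access 6: MISS, evict 12. Cache (LRU->MRU): [89 6]
  18. access 6: HIT. Cache (LRU->MRU): [89 6]
  19. access 12: MISS, evict 89. Cache (LRU->MRU): [6 12]
  20. access 65: MISS, evict 6. Cache (LRU->MRU): [12 65]
  21. access 65: HIT. Cache (LRU->MRU): [12 65]
  22. access 90: MISS, evict 12. Cache (LRU->MRU): [65 90]
  23. access 65: HIT. Cache (LRU->MRU): [90 65]
  24. access 12: MISS, evict 90. Cache (LRU->MRU): [65 12]
  25. access 12: HIT. Cache (LRU->MRU): [65 12]
  26. access 12: HIT. Cache (LRU->MRU): [65 12]
  27. access 98: MISS, evict 65. Cache (LRU->MRU): [12 98]
  28. access 90: MISS, evict 12. Cache (LRU->MRU): [98 90]
  29. access 82: MISS, evict 98. Cache (LRU->MRU): [90 82]
  30. access 98: MISS, evict 90. Cache (LRU->MRU): [82 98]
  31. access 12: MISS, evict 82. Cache (LRU->MRU): [98 12]
  32. access 12: HIT. Cache (LRU->MRU): [98 12]
Total: 12 hits, 20 misses, 18 evictions

Hit rate = 12/32 = 3/8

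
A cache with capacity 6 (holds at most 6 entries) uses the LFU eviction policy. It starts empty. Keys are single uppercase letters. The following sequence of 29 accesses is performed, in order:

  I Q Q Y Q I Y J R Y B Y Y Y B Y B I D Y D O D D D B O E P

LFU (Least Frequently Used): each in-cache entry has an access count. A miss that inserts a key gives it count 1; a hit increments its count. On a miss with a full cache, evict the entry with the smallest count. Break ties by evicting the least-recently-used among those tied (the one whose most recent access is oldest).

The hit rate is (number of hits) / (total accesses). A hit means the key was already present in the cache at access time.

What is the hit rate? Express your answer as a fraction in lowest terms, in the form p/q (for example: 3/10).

Answer: 19/29

Derivation:
LFU simulation (capacity=6):
  1. access I: MISS. Cache: [I(c=1)]
  2. access Q: MISS. Cache: [I(c=1) Q(c=1)]
  3. access Q: HIT, count now 2. Cache: [I(c=1) Q(c=2)]
  4. access Y: MISS. Cache: [I(c=1) Y(c=1) Q(c=2)]
  5. access Q: HIT, count now 3. Cache: [I(c=1) Y(c=1) Q(c=3)]
  6. access I: HIT, count now 2. Cache: [Y(c=1) I(c=2) Q(c=3)]
  7. access Y: HIT, count now 2. Cache: [I(c=2) Y(c=2) Q(c=3)]
  8. access J: MISS. Cache: [J(c=1) I(c=2) Y(c=2) Q(c=3)]
  9. access R: MISS. Cache: [J(c=1) R(c=1) I(c=2) Y(c=2) Q(c=3)]
  10. access Y: HIT, count now 3. Cache: [J(c=1) R(c=1) I(c=2) Q(c=3) Y(c=3)]
  11. access B: MISS. Cache: [J(c=1) R(c=1) B(c=1) I(c=2) Q(c=3) Y(c=3)]
  12. access Y: HIT, count now 4. Cache: [J(c=1) R(c=1) B(c=1) I(c=2) Q(c=3) Y(c=4)]
  13. access Y: HIT, count now 5. Cache: [J(c=1) R(c=1) B(c=1) I(c=2) Q(c=3) Y(c=5)]
  14. access Y: HIT, count now 6. Cache: [J(c=1) R(c=1) B(c=1) I(c=2) Q(c=3) Y(c=6)]
  15. access B: HIT, count now 2. Cache: [J(c=1) R(c=1) I(c=2) B(c=2) Q(c=3) Y(c=6)]
  16. access Y: HIT, count now 7. Cache: [J(c=1) R(c=1) I(c=2) B(c=2) Q(c=3) Y(c=7)]
  17. access B: HIT, count now 3. Cache: [J(c=1) R(c=1) I(c=2) Q(c=3) B(c=3) Y(c=7)]
  18. access I: HIT, count now 3. Cache: [J(c=1) R(c=1) Q(c=3) B(c=3) I(c=3) Y(c=7)]
  19. access D: MISS, evict J(c=1). Cache: [R(c=1) D(c=1) Q(c=3) B(c=3) I(c=3) Y(c=7)]
  20. access Y: HIT, count now 8. Cache: [R(c=1) D(c=1) Q(c=3) B(c=3) I(c=3) Y(c=8)]
  21. access D: HIT, count now 2. Cache: [R(c=1) D(c=2) Q(c=3) B(c=3) I(c=3) Y(c=8)]
  22. access O: MISS, evict R(c=1). Cache: [O(c=1) D(c=2) Q(c=3) B(c=3) I(c=3) Y(c=8)]
  23. access D: HIT, count now 3. Cache: [O(c=1) Q(c=3) B(c=3) I(c=3) D(c=3) Y(c=8)]
  24. access D: HIT, count now 4. Cache: [O(c=1) Q(c=3) B(c=3) I(c=3) D(c=4) Y(c=8)]
  25. access D: HIT, count now 5. Cache: [O(c=1) Q(c=3) B(c=3) I(c=3) D(c=5) Y(c=8)]
  26. access B: HIT, count now 4. Cache: [O(c=1) Q(c=3) I(c=3) B(c=4) D(c=5) Y(c=8)]
  27. access O: HIT, count now 2. Cache: [O(c=2) Q(c=3) I(c=3) B(c=4) D(c=5) Y(c=8)]
  28. access E: MISS, evict O(c=2). Cache: [E(c=1) Q(c=3) I(c=3) B(c=4) D(c=5) Y(c=8)]
  29. access P: MISS, evict E(c=1). Cache: [P(c=1) Q(c=3) I(c=3) B(c=4) D(c=5) Y(c=8)]
Total: 19 hits, 10 misses, 4 evictions

Hit rate = 19/29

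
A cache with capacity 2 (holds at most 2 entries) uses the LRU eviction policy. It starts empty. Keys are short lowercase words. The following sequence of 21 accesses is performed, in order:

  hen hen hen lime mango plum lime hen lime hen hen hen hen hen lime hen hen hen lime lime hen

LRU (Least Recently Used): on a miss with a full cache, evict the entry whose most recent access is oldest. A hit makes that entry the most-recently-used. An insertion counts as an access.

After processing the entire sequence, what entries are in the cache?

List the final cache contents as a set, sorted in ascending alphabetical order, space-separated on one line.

LRU simulation (capacity=2):
  1. access hen: MISS. Cache (LRU->MRU): [hen]
  2. access hen: HIT. Cache (LRU->MRU): [hen]
  3. access hen: HIT. Cache (LRU->MRU): [hen]
  4. access lime: MISS. Cache (LRU->MRU): [hen lime]
  5. access mango: MISS, evict hen. Cache (LRU->MRU): [lime mango]
  6. access plum: MISS, evict lime. Cache (LRU->MRU): [mango plum]
  7. access lime: MISS, evict mango. Cache (LRU->MRU): [plum lime]
  8. access hen: MISS, evict plum. Cache (LRU->MRU): [lime hen]
  9. access lime: HIT. Cache (LRU->MRU): [hen lime]
  10. access hen: HIT. Cache (LRU->MRU): [lime hen]
  11. access hen: HIT. Cache (LRU->MRU): [lime hen]
  12. access hen: HIT. Cache (LRU->MRU): [lime hen]
  13. access hen: HIT. Cache (LRU->MRU): [lime hen]
  14. access hen: HIT. Cache (LRU->MRU): [lime hen]
  15. access lime: HIT. Cache (LRU->MRU): [hen lime]
  16. access hen: HIT. Cache (LRU->MRU): [lime hen]
  17. access hen: HIT. Cache (LRU->MRU): [lime hen]
  18. access hen: HIT. Cache (LRU->MRU): [lime hen]
  19. access lime: HIT. Cache (LRU->MRU): [hen lime]
  20. access lime: HIT. Cache (LRU->MRU): [hen lime]
  21. access hen: HIT. Cache (LRU->MRU): [lime hen]
Total: 15 hits, 6 misses, 4 evictions

Answer: hen lime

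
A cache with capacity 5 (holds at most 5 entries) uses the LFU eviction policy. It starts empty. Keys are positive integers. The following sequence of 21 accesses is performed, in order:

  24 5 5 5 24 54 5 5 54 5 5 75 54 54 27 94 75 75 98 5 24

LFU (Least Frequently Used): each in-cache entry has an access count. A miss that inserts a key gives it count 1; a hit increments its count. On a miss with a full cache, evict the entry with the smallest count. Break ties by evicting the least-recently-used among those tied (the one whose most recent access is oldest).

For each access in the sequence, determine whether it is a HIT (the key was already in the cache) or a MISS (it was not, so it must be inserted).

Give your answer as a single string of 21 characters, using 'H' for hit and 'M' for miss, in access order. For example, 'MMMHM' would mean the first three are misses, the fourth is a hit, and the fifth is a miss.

Answer: MMHHHMHHHHHMHHMMMHMHH

Derivation:
LFU simulation (capacity=5):
  1. access 24: MISS. Cache: [24(c=1)]
  2. access 5: MISS. Cache: [24(c=1) 5(c=1)]
  3. access 5: HIT, count now 2. Cache: [24(c=1) 5(c=2)]
  4. access 5: HIT, count now 3. Cache: [24(c=1) 5(c=3)]
  5. access 24: HIT, count now 2. Cache: [24(c=2) 5(c=3)]
  6. access 54: MISS. Cache: [54(c=1) 24(c=2) 5(c=3)]
  7. access 5: HIT, count now 4. Cache: [54(c=1) 24(c=2) 5(c=4)]
  8. access 5: HIT, count now 5. Cache: [54(c=1) 24(c=2) 5(c=5)]
  9. access 54: HIT, count now 2. Cache: [24(c=2) 54(c=2) 5(c=5)]
  10. access 5: HIT, count now 6. Cache: [24(c=2) 54(c=2) 5(c=6)]
  11. access 5: HIT, count now 7. Cache: [24(c=2) 54(c=2) 5(c=7)]
  12. access 75: MISS. Cache: [75(c=1) 24(c=2) 54(c=2) 5(c=7)]
  13. access 54: HIT, count now 3. Cache: [75(c=1) 24(c=2) 54(c=3) 5(c=7)]
  14. access 54: HIT, count now 4. Cache: [75(c=1) 24(c=2) 54(c=4) 5(c=7)]
  15. access 27: MISS. Cache: [75(c=1) 27(c=1) 24(c=2) 54(c=4) 5(c=7)]
  16. access 94: MISS, evict 75(c=1). Cache: [27(c=1) 94(c=1) 24(c=2) 54(c=4) 5(c=7)]
  17. access 75: MISS, evict 27(c=1). Cache: [94(c=1) 75(c=1) 24(c=2) 54(c=4) 5(c=7)]
  18. access 75: HIT, count now 2. Cache: [94(c=1) 24(c=2) 75(c=2) 54(c=4) 5(c=7)]
  19. access 98: MISS, evict 94(c=1). Cache: [98(c=1) 24(c=2) 75(c=2) 54(c=4) 5(c=7)]
  20. access 5: HIT, count now 8. Cache: [98(c=1) 24(c=2) 75(c=2) 54(c=4) 5(c=8)]
  21. access 24: HIT, count now 3. Cache: [98(c=1) 75(c=2) 24(c=3) 54(c=4) 5(c=8)]
Total: 13 hits, 8 misses, 3 evictions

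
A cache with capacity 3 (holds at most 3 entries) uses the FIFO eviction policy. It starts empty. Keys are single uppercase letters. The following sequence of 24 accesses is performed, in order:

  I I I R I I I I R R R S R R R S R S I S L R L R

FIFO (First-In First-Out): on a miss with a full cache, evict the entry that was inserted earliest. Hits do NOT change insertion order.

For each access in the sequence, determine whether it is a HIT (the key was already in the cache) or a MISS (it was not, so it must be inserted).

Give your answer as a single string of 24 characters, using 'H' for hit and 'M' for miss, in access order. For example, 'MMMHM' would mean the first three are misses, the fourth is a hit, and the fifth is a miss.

FIFO simulation (capacity=3):
  1. access I: MISS. Cache (old->new): [I]
  2. access I: HIT. Cache (old->new): [I]
  3. access I: HIT. Cache (old->new): [I]
  4. access R: MISS. Cache (old->new): [I R]
  5. access I: HIT. Cache (old->new): [I R]
  6. access I: HIT. Cache (old->new): [I R]
  7. access I: HIT. Cache (old->new): [I R]
  8. access I: HIT. Cache (old->new): [I R]
  9. access R: HIT. Cache (old->new): [I R]
  10. access R: HIT. Cache (old->new): [I R]
  11. access R: HIT. Cache (old->new): [I R]
  12. access S: MISS. Cache (old->new): [I R S]
  13. access R: HIT. Cache (old->new): [I R S]
  14. access R: HIT. Cache (old->new): [I R S]
  15. access R: HIT. Cache (old->new): [I R S]
  16. access S: HIT. Cache (old->new): [I R S]
  17. access R: HIT. Cache (old->new): [I R S]
  18. access S: HIT. Cache (old->new): [I R S]
  19. access I: HIT. Cache (old->new): [I R S]
  20. access S: HIT. Cache (old->new): [I R S]
  21. access L: MISS, evict I. Cache (old->new): [R S L]
  22. access R: HIT. Cache (old->new): [R S L]
  23. access L: HIT. Cache (old->new): [R S L]
  24. access R: HIT. Cache (old->new): [R S L]
Total: 20 hits, 4 misses, 1 evictions

Answer: MHHMHHHHHHHMHHHHHHHHMHHH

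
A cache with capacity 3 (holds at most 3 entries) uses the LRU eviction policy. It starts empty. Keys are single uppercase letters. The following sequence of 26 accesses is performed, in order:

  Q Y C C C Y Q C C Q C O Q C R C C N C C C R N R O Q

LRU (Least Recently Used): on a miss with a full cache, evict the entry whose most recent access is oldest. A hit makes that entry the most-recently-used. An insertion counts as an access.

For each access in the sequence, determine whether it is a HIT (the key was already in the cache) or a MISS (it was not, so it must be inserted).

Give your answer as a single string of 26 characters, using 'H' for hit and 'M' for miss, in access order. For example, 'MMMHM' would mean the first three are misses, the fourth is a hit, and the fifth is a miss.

Answer: MMMHHHHHHHHMHHMHHMHHHHHHMM

Derivation:
LRU simulation (capacity=3):
  1. access Q: MISS. Cache (LRU->MRU): [Q]
  2. access Y: MISS. Cache (LRU->MRU): [Q Y]
  3. access C: MISS. Cache (LRU->MRU): [Q Y C]
  4. access C: HIT. Cache (LRU->MRU): [Q Y C]
  5. access C: HIT. Cache (LRU->MRU): [Q Y C]
  6. access Y: HIT. Cache (LRU->MRU): [Q C Y]
  7. access Q: HIT. Cache (LRU->MRU): [C Y Q]
  8. access C: HIT. Cache (LRU->MRU): [Y Q C]
  9. access C: HIT. Cache (LRU->MRU): [Y Q C]
  10. access Q: HIT. Cache (LRU->MRU): [Y C Q]
  11. access C: HIT. Cache (LRU->MRU): [Y Q C]
  12. access O: MISS, evict Y. Cache (LRU->MRU): [Q C O]
  13. access Q: HIT. Cache (LRU->MRU): [C O Q]
  14. access C: HIT. Cache (LRU->MRU): [O Q C]
  15. access R: MISS, evict O. Cache (LRU->MRU): [Q C R]
  16. access C: HIT. Cache (LRU->MRU): [Q R C]
  17. access C: HIT. Cache (LRU->MRU): [Q R C]
  18. access N: MISS, evict Q. Cache (LRU->MRU): [R C N]
  19. access C: HIT. Cache (LRU->MRU): [R N C]
  20. access C: HIT. Cache (LRU->MRU): [R N C]
  21. access C: HIT. Cache (LRU->MRU): [R N C]
  22. access R: HIT. Cache (LRU->MRU): [N C R]
  23. access N: HIT. Cache (LRU->MRU): [C R N]
  24. access R: HIT. Cache (LRU->MRU): [C N R]
  25. access O: MISS, evict C. Cache (LRU->MRU): [N R O]
  26. access Q: MISS, evict N. Cache (LRU->MRU): [R O Q]
Total: 18 hits, 8 misses, 5 evictions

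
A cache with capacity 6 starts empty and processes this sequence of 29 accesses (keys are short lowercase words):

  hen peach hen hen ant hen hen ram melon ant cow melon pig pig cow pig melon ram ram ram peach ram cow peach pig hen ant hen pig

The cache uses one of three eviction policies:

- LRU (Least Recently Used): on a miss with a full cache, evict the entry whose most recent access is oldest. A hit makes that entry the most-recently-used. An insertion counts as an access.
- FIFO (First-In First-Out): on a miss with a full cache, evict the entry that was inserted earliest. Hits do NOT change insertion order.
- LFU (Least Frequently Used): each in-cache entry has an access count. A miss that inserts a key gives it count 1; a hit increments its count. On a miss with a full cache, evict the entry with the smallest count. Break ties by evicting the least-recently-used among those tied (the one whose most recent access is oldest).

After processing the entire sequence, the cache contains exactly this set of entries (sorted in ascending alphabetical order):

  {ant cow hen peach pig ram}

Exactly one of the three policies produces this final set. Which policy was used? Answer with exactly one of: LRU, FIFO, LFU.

Simulating under each policy and comparing final sets:
  LRU: final set = {ant cow hen peach pig ram} -> MATCHES target
  FIFO: final set = {ant cow hen melon pig ram} -> differs
  LFU: final set = {ant cow hen melon pig ram} -> differs
Only LRU produces the target set.

Answer: LRU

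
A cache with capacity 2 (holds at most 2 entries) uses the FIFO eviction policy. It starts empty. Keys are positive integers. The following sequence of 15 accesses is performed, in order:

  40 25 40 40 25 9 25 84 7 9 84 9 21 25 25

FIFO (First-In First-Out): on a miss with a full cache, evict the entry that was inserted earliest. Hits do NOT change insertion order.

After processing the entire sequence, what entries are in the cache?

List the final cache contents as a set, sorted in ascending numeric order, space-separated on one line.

Answer: 21 25

Derivation:
FIFO simulation (capacity=2):
  1. access 40: MISS. Cache (old->new): [40]
  2. access 25: MISS. Cache (old->new): [40 25]
  3. access 40: HIT. Cache (old->new): [40 25]
  4. access 40: HIT. Cache (old->new): [40 25]
  5. access 25: HIT. Cache (old->new): [40 25]
  6. access 9: MISS, evict 40. Cache (old->new): [25 9]
  7. access 25: HIT. Cache (old->new): [25 9]
  8. access 84: MISS, evict 25. Cache (old->new): [9 84]
  9. access 7: MISS, evict 9. Cache (old->new): [84 7]
  10. access 9: MISS, evict 84. Cache (old->new): [7 9]
  11. access 84: MISS, evict 7. Cache (old->new): [9 84]
  12. access 9: HIT. Cache (old->new): [9 84]
  13. access 21: MISS, evict 9. Cache (old->new): [84 21]
  14. access 25: MISS, evict 84. Cache (old->new): [21 25]
  15. access 25: HIT. Cache (old->new): [21 25]
Total: 6 hits, 9 misses, 7 evictions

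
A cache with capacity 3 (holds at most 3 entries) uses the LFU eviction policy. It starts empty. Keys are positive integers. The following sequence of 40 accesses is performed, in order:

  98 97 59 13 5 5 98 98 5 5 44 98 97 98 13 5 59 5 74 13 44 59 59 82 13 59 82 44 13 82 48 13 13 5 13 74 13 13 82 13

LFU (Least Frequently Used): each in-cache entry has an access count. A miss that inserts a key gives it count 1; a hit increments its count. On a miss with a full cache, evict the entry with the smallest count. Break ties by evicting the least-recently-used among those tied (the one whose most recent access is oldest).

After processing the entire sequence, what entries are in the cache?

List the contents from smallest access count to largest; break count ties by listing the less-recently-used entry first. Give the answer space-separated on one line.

LFU simulation (capacity=3):
  1. access 98: MISS. Cache: [98(c=1)]
  2. access 97: MISS. Cache: [98(c=1) 97(c=1)]
  3. access 59: MISS. Cache: [98(c=1) 97(c=1) 59(c=1)]
  4. access 13: MISS, evict 98(c=1). Cache: [97(c=1) 59(c=1) 13(c=1)]
  5. access 5: MISS, evict 97(c=1). Cache: [59(c=1) 13(c=1) 5(c=1)]
  6. access 5: HIT, count now 2. Cache: [59(c=1) 13(c=1) 5(c=2)]
  7. access 98: MISS, evict 59(c=1). Cache: [13(c=1) 98(c=1) 5(c=2)]
  8. access 98: HIT, count now 2. Cache: [13(c=1) 5(c=2) 98(c=2)]
  9. access 5: HIT, count now 3. Cache: [13(c=1) 98(c=2) 5(c=3)]
  10. access 5: HIT, count now 4. Cache: [13(c=1) 98(c=2) 5(c=4)]
  11. access 44: MISS, evict 13(c=1). Cache: [44(c=1) 98(c=2) 5(c=4)]
  12. access 98: HIT, count now 3. Cache: [44(c=1) 98(c=3) 5(c=4)]
  13. access 97: MISS, evict 44(c=1). Cache: [97(c=1) 98(c=3) 5(c=4)]
  14. access 98: HIT, count now 4. Cache: [97(c=1) 5(c=4) 98(c=4)]
  15. access 13: MISS, evict 97(c=1). Cache: [13(c=1) 5(c=4) 98(c=4)]
  16. access 5: HIT, count now 5. Cache: [13(c=1) 98(c=4) 5(c=5)]
  17. access 59: MISS, evict 13(c=1). Cache: [59(c=1) 98(c=4) 5(c=5)]
  18. access 5: HIT, count now 6. Cache: [59(c=1) 98(c=4) 5(c=6)]
  19. access 74: MISS, evict 59(c=1). Cache: [74(c=1) 98(c=4) 5(c=6)]
  20. access 13: MISS, evict 74(c=1). Cache: [13(c=1) 98(c=4) 5(c=6)]
  21. access 44: MISS, evict 13(c=1). Cache: [44(c=1) 98(c=4) 5(c=6)]
  22. access 59: MISS, evict 44(c=1). Cache: [59(c=1) 98(c=4) 5(c=6)]
  23. access 59: HIT, count now 2. Cache: [59(c=2) 98(c=4) 5(c=6)]
  24. access 82: MISS, evict 59(c=2). Cache: [82(c=1) 98(c=4) 5(c=6)]
  25. access 13: MISS, evict 82(c=1). Cache: [13(c=1) 98(c=4) 5(c=6)]
  26. access 59: MISS, evict 13(c=1). Cache: [59(c=1) 98(c=4) 5(c=6)]
  27. access 82: MISS, evict 59(c=1). Cache: [82(c=1) 98(c=4) 5(c=6)]
  28. access 44: MISS, evict 82(c=1). Cache: [44(c=1) 98(c=4) 5(c=6)]
  29. access 13: MISS, evict 44(c=1). Cache: [13(c=1) 98(c=4) 5(c=6)]
  30. access 82: MISS, evict 13(c=1). Cache: [82(c=1) 98(c=4) 5(c=6)]
  31. access 48: MISS, evict 82(c=1). Cache: [48(c=1) 98(c=4) 5(c=6)]
  32. access 13: MISS, evict 48(c=1). Cache: [13(c=1) 98(c=4) 5(c=6)]
  33. access 13: HIT, count now 2. Cache: [13(c=2) 98(c=4) 5(c=6)]
  34. access 5: HIT, count now 7. Cache: [13(c=2) 98(c=4) 5(c=7)]
  35. access 13: HIT, count now 3. Cache: [13(c=3) 98(c=4) 5(c=7)]
  36. access 74: MISS, evict 13(c=3). Cache: [74(c=1) 98(c=4) 5(c=7)]
  37. access 13: MISS, evict 74(c=1). Cache: [13(c=1) 98(c=4) 5(c=7)]
  38. access 13: HIT, count now 2. Cache: [13(c=2) 98(c=4) 5(c=7)]
  39. access 82: MISS, evict 13(c=2). Cache: [82(c=1) 98(c=4) 5(c=7)]
  40. access 13: MISS, evict 82(c=1). Cache: [13(c=1) 98(c=4) 5(c=7)]
Total: 13 hits, 27 misses, 24 evictions

Answer: 13 98 5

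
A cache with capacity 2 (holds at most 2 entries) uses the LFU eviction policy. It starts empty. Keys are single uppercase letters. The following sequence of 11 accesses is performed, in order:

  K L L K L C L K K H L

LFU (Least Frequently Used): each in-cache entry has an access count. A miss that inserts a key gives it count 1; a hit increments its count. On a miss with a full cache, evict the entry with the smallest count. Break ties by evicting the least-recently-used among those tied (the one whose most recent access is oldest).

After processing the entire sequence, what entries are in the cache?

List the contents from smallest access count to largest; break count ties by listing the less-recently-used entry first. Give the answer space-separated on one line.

LFU simulation (capacity=2):
  1. access K: MISS. Cache: [K(c=1)]
  2. access L: MISS. Cache: [K(c=1) L(c=1)]
  3. access L: HIT, count now 2. Cache: [K(c=1) L(c=2)]
  4. access K: HIT, count now 2. Cache: [L(c=2) K(c=2)]
  5. access L: HIT, count now 3. Cache: [K(c=2) L(c=3)]
  6. access C: MISS, evict K(c=2). Cache: [C(c=1) L(c=3)]
  7. access L: HIT, count now 4. Cache: [C(c=1) L(c=4)]
  8. access K: MISS, evict C(c=1). Cache: [K(c=1) L(c=4)]
  9. access K: HIT, count now 2. Cache: [K(c=2) L(c=4)]
  10. access H: MISS, evict K(c=2). Cache: [H(c=1) L(c=4)]
  11. access L: HIT, count now 5. Cache: [H(c=1) L(c=5)]
Total: 6 hits, 5 misses, 3 evictions

Answer: H L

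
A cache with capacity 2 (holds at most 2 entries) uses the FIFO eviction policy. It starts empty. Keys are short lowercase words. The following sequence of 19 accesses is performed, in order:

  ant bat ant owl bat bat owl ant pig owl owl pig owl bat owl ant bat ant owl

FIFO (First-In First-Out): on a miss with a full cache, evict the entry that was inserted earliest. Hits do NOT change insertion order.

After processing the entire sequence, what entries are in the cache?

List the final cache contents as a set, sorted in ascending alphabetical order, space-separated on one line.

FIFO simulation (capacity=2):
  1. access ant: MISS. Cache (old->new): [ant]
  2. access bat: MISS. Cache (old->new): [ant bat]
  3. access ant: HIT. Cache (old->new): [ant bat]
  4. access owl: MISS, evict ant. Cache (old->new): [bat owl]
  5. access bat: HIT. Cache (old->new): [bat owl]
  6. access bat: HIT. Cache (old->new): [bat owl]
  7. access owl: HIT. Cache (old->new): [bat owl]
  8. access ant: MISS, evict bat. Cache (old->new): [owl ant]
  9. access pig: MISS, evict owl. Cache (old->new): [ant pig]
  10. access owl: MISS, evict ant. Cache (old->new): [pig owl]
  11. access owl: HIT. Cache (old->new): [pig owl]
  12. access pig: HIT. Cache (old->new): [pig owl]
  13. access owl: HIT. Cache (old->new): [pig owl]
  14. access bat: MISS, evict pig. Cache (old->new): [owl bat]
  15. access owl: HIT. Cache (old->new): [owl bat]
  16. access ant: MISS, evict owl. Cache (old->new): [bat ant]
  17. access bat: HIT. Cache (old->new): [bat ant]
  18. access ant: HIT. Cache (old->new): [bat ant]
  19. access owl: MISS, evict bat. Cache (old->new): [ant owl]
Total: 10 hits, 9 misses, 7 evictions

Answer: ant owl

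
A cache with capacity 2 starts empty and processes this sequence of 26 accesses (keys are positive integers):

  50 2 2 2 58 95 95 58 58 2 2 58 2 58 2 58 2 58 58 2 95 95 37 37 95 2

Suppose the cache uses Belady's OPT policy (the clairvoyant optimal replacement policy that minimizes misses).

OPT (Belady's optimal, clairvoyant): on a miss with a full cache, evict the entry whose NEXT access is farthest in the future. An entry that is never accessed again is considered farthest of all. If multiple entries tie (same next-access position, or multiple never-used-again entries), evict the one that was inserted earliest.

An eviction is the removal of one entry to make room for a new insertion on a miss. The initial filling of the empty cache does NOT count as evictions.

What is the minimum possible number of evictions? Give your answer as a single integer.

OPT (Belady) simulation (capacity=2):
  1. access 50: MISS. Cache: [50]
  2. access 2: MISS. Cache: [50 2]
  3. access 2: HIT. Next use of 2: step 4. Cache: [50 2]
  4. access 2: HIT. Next use of 2: step 10. Cache: [50 2]
  5. access 58: MISS, evict 50 (next use: never). Cache: [2 58]
  6. access 95: MISS, evict 2 (next use: step 10). Cache: [58 95]
  7. access 95: HIT. Next use of 95: step 21. Cache: [58 95]
  8. access 58: HIT. Next use of 58: step 9. Cache: [58 95]
  9. access 58: HIT. Next use of 58: step 12. Cache: [58 95]
  10. access 2: MISS, evict 95 (next use: step 21). Cache: [58 2]
  11. access 2: HIT. Next use of 2: step 13. Cache: [58 2]
  12. access 58: HIT. Next use of 58: step 14. Cache: [58 2]
  13. access 2: HIT. Next use of 2: step 15. Cache: [58 2]
  14. access 58: HIT. Next use of 58: step 16. Cache: [58 2]
  15. access 2: HIT. Next use of 2: step 17. Cache: [58 2]
  16. access 58: HIT. Next use of 58: step 18. Cache: [58 2]
  17. access 2: HIT. Next use of 2: step 20. Cache: [58 2]
  18. access 58: HIT. Next use of 58: step 19. Cache: [58 2]
  19. access 58: HIT. Next use of 58: never. Cache: [58 2]
  20. access 2: HIT. Next use of 2: step 26. Cache: [58 2]
  21. access 95: MISS, evict 58 (next use: never). Cache: [2 95]
  22. access 95: HIT. Next use of 95: step 25. Cache: [2 95]
  23. access 37: MISS, evict 2 (next use: step 26). Cache: [95 37]
  24. access 37: HIT. Next use of 37: never. Cache: [95 37]
  25. access 95: HIT. Next use of 95: never. Cache: [95 37]
  26. access 2: MISS, evict 95 (next use: never). Cache: [37 2]
Total: 18 hits, 8 misses, 6 evictions

Answer: 6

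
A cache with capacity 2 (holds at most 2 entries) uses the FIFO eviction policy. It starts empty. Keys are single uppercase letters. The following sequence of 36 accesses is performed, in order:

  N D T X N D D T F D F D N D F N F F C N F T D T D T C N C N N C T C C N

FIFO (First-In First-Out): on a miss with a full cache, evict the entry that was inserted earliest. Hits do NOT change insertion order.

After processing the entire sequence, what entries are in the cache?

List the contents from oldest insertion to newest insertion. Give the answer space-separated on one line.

Answer: C N

Derivation:
FIFO simulation (capacity=2):
  1. access N: MISS. Cache (old->new): [N]
  2. access D: MISS. Cache (old->new): [N D]
  3. access T: MISS, evict N. Cache (old->new): [D T]
  4. access X: MISS, evict D. Cache (old->new): [T X]
  5. access N: MISS, evict T. Cache (old->new): [X N]
  6. access D: MISS, evict X. Cache (old->new): [N D]
  7. access D: HIT. Cache (old->new): [N D]
  8. access T: MISS, evict N. Cache (old->new): [D T]
  9. access F: MISS, evict D. Cache (old->new): [T F]
  10. access D: MISS, evict T. Cache (old->new): [F D]
  11. access F: HIT. Cache (old->new): [F D]
  12. access D: HIT. Cache (old->new): [F D]
  13. access N: MISS, evict F. Cache (old->new): [D N]
  14. access D: HIT. Cache (old->new): [D N]
  15. access F: MISS, evict D. Cache (old->new): [N F]
  16. access N: HIT. Cache (old->new): [N F]
  17. access F: HIT. Cache (old->new): [N F]
  18. access F: HIT. Cache (old->new): [N F]
  19. access C: MISS, evict N. Cache (old->new): [F C]
  20. access N: MISS, evict F. Cache (old->new): [C N]
  21. access F: MISS, evict C. Cache (old->new): [N F]
  22. access T: MISS, evict N. Cache (old->new): [F T]
  23. access D: MISS, evict F. Cache (old->new): [T D]
  24. access T: HIT. Cache (old->new): [T D]
  25. access D: HIT. Cache (old->new): [T D]
  26. access T: HIT. Cache (old->new): [T D]
  27. access C: MISS, evict T. Cache (old->new): [D C]
  28. access N: MISS, evict D. Cache (old->new): [C N]
  29. access C: HIT. Cache (old->new): [C N]
  30. access N: HIT. Cache (old->new): [C N]
  31. access N: HIT. Cache (old->new): [C N]
  32. access C: HIT. Cache (old->new): [C N]
  33. access T: MISS, evict C. Cache (old->new): [N T]
  34. access C: MISS, evict N. Cache (old->new): [T C]
  35. access C: HIT. Cache (old->new): [T C]
  36. access N: MISS, evict T. Cache (old->new): [C N]
Total: 15 hits, 21 misses, 19 evictions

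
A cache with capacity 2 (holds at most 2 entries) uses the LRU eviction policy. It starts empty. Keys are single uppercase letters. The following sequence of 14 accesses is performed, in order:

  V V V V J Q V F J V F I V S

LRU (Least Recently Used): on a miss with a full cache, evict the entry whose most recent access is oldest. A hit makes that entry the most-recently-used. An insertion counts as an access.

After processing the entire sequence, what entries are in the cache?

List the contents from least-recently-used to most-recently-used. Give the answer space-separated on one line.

LRU simulation (capacity=2):
  1. access V: MISS. Cache (LRU->MRU): [V]
  2. access V: HIT. Cache (LRU->MRU): [V]
  3. access V: HIT. Cache (LRU->MRU): [V]
  4. access V: HIT. Cache (LRU->MRU): [V]
  5. access J: MISS. Cache (LRU->MRU): [V J]
  6. access Q: MISS, evict V. Cache (LRU->MRU): [J Q]
  7. access V: MISS, evict J. Cache (LRU->MRU): [Q V]
  8. access F: MISS, evict Q. Cache (LRU->MRU): [V F]
  9. access J: MISS, evict V. Cache (LRU->MRU): [F J]
  10. access V: MISS, evict F. Cache (LRU->MRU): [J V]
  11. access F: MISS, evict J. Cache (LRU->MRU): [V F]
  12. access I: MISS, evict V. Cache (LRU->MRU): [F I]
  13. access V: MISS, evict F. Cache (LRU->MRU): [I V]
  14. access S: MISS, evict I. Cache (LRU->MRU): [V S]
Total: 3 hits, 11 misses, 9 evictions

Answer: V S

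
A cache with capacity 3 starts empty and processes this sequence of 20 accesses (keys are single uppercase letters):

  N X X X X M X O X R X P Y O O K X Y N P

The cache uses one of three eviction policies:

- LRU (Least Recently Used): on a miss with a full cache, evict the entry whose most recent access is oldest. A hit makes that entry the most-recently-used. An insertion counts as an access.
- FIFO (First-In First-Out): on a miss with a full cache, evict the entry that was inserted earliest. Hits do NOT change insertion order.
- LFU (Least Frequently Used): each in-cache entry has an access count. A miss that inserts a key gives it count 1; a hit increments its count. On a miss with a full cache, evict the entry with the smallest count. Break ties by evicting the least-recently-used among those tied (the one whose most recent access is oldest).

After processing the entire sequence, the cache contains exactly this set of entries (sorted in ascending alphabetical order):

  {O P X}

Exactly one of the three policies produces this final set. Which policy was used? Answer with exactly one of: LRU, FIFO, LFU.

Simulating under each policy and comparing final sets:
  LRU: final set = {N P Y} -> differs
  FIFO: final set = {N P Y} -> differs
  LFU: final set = {O P X} -> MATCHES target
Only LFU produces the target set.

Answer: LFU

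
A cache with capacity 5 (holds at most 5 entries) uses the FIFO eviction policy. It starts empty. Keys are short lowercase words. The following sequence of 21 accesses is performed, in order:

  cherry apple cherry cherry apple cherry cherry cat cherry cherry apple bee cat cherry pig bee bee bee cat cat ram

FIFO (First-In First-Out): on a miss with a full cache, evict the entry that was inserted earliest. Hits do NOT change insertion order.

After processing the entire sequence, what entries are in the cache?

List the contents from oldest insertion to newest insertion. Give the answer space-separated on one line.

Answer: apple cat bee pig ram

Derivation:
FIFO simulation (capacity=5):
  1. access cherry: MISS. Cache (old->new): [cherry]
  2. access apple: MISS. Cache (old->new): [cherry apple]
  3. access cherry: HIT. Cache (old->new): [cherry apple]
  4. access cherry: HIT. Cache (old->new): [cherry apple]
  5. access apple: HIT. Cache (old->new): [cherry apple]
  6. access cherry: HIT. Cache (old->new): [cherry apple]
  7. access cherry: HIT. Cache (old->new): [cherry apple]
  8. access cat: MISS. Cache (old->new): [cherry apple cat]
  9. access cherry: HIT. Cache (old->new): [cherry apple cat]
  10. access cherry: HIT. Cache (old->new): [cherry apple cat]
  11. access apple: HIT. Cache (old->new): [cherry apple cat]
  12. access bee: MISS. Cache (old->new): [cherry apple cat bee]
  13. access cat: HIT. Cache (old->new): [cherry apple cat bee]
  14. access cherry: HIT. Cache (old->new): [cherry apple cat bee]
  15. access pig: MISS. Cache (old->new): [cherry apple cat bee pig]
  16. access bee: HIT. Cache (old->new): [cherry apple cat bee pig]
  17. access bee: HIT. Cache (old->new): [cherry apple cat bee pig]
  18. access bee: HIT. Cache (old->new): [cherry apple cat bee pig]
  19. access cat: HIT. Cache (old->new): [cherry apple cat bee pig]
  20. access cat: HIT. Cache (old->new): [cherry apple cat bee pig]
  21. access ram: MISS, evict cherry. Cache (old->new): [apple cat bee pig ram]
Total: 15 hits, 6 misses, 1 evictions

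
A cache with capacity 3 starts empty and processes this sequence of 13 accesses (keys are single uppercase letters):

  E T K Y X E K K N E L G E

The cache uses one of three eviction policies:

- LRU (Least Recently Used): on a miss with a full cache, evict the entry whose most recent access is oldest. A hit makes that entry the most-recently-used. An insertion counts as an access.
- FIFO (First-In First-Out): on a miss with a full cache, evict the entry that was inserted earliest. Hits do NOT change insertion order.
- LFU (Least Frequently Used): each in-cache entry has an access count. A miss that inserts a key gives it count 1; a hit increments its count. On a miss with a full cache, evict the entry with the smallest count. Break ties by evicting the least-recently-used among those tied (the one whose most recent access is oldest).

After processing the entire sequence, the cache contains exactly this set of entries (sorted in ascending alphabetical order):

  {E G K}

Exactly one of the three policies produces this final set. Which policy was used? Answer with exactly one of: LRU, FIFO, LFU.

Simulating under each policy and comparing final sets:
  LRU: final set = {E G L} -> differs
  FIFO: final set = {E G L} -> differs
  LFU: final set = {E G K} -> MATCHES target
Only LFU produces the target set.

Answer: LFU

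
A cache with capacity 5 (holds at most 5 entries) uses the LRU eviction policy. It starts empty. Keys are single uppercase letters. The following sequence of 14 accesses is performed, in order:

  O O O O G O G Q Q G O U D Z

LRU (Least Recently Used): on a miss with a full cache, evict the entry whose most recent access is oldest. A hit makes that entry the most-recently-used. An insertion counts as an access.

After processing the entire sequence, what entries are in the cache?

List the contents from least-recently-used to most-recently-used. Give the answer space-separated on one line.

LRU simulation (capacity=5):
  1. access O: MISS. Cache (LRU->MRU): [O]
  2. access O: HIT. Cache (LRU->MRU): [O]
  3. access O: HIT. Cache (LRU->MRU): [O]
  4. access O: HIT. Cache (LRU->MRU): [O]
  5. access G: MISS. Cache (LRU->MRU): [O G]
  6. access O: HIT. Cache (LRU->MRU): [G O]
  7. access G: HIT. Cache (LRU->MRU): [O G]
  8. access Q: MISS. Cache (LRU->MRU): [O G Q]
  9. access Q: HIT. Cache (LRU->MRU): [O G Q]
  10. access G: HIT. Cache (LRU->MRU): [O Q G]
  11. access O: HIT. Cache (LRU->MRU): [Q G O]
  12. access U: MISS. Cache (LRU->MRU): [Q G O U]
  13. access D: MISS. Cache (LRU->MRU): [Q G O U D]
  14. access Z: MISS, evict Q. Cache (LRU->MRU): [G O U D Z]
Total: 8 hits, 6 misses, 1 evictions

Answer: G O U D Z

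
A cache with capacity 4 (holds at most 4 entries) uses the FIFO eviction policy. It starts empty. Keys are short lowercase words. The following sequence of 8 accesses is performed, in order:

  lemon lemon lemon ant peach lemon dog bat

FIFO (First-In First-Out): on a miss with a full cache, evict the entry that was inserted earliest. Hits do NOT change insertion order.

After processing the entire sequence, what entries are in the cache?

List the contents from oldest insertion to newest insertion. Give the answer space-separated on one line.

Answer: ant peach dog bat

Derivation:
FIFO simulation (capacity=4):
  1. access lemon: MISS. Cache (old->new): [lemon]
  2. access lemon: HIT. Cache (old->new): [lemon]
  3. access lemon: HIT. Cache (old->new): [lemon]
  4. access ant: MISS. Cache (old->new): [lemon ant]
  5. access peach: MISS. Cache (old->new): [lemon ant peach]
  6. access lemon: HIT. Cache (old->new): [lemon ant peach]
  7. access dog: MISS. Cache (old->new): [lemon ant peach dog]
  8. access bat: MISS, evict lemon. Cache (old->new): [ant peach dog bat]
Total: 3 hits, 5 misses, 1 evictions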